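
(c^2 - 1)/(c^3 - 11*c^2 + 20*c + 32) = (c - 1)/(c^2 - 12*c + 32)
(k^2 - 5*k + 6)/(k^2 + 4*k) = (k^2 - 5*k + 6)/(k*(k + 4))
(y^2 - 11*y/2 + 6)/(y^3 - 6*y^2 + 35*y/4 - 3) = 2/(2*y - 1)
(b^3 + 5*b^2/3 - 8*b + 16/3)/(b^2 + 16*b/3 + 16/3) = (3*b^2 - 7*b + 4)/(3*b + 4)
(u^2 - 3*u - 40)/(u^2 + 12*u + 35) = (u - 8)/(u + 7)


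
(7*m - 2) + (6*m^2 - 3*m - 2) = 6*m^2 + 4*m - 4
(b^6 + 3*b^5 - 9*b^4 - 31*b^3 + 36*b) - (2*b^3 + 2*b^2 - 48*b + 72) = b^6 + 3*b^5 - 9*b^4 - 33*b^3 - 2*b^2 + 84*b - 72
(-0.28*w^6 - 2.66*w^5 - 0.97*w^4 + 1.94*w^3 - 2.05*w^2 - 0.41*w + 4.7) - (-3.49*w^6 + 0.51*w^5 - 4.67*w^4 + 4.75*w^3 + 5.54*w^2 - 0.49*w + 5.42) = 3.21*w^6 - 3.17*w^5 + 3.7*w^4 - 2.81*w^3 - 7.59*w^2 + 0.08*w - 0.72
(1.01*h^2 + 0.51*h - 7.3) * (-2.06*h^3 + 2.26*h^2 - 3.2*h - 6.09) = -2.0806*h^5 + 1.232*h^4 + 12.9586*h^3 - 24.2809*h^2 + 20.2541*h + 44.457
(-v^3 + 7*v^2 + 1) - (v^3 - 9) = -2*v^3 + 7*v^2 + 10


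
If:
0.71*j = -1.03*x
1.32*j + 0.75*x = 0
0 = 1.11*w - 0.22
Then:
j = 0.00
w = 0.20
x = 0.00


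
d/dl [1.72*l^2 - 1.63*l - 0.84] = 3.44*l - 1.63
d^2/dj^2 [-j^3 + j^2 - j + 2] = 2 - 6*j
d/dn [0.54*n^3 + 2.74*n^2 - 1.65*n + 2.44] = 1.62*n^2 + 5.48*n - 1.65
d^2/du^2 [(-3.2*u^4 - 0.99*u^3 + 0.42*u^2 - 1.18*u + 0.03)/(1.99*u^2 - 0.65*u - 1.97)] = (-25.34464*u^6 + 24.8352*u^5 + 67.15776*u^4 - 82.41964*u^3 - 146.040756*u^2 - 51.0411*u + 6.542504)/(7.880599*u^6 - 7.722195*u^5 - 20.881866*u^4 + 15.014545*u^3 + 20.671998*u^2 - 7.567755*u - 7.645373)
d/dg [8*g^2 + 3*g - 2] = 16*g + 3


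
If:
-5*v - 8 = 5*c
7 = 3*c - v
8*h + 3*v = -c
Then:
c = 27/20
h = 15/16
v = -59/20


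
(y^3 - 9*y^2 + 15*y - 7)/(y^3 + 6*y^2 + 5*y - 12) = (y^2 - 8*y + 7)/(y^2 + 7*y + 12)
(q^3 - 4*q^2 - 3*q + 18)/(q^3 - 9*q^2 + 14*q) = (q^3 - 4*q^2 - 3*q + 18)/(q*(q^2 - 9*q + 14))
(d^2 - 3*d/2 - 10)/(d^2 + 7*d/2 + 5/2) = (d - 4)/(d + 1)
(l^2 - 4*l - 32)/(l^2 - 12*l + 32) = (l + 4)/(l - 4)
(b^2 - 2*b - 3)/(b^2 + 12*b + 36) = (b^2 - 2*b - 3)/(b^2 + 12*b + 36)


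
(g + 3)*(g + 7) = g^2 + 10*g + 21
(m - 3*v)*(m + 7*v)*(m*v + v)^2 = m^4*v^2 + 4*m^3*v^3 + 2*m^3*v^2 - 21*m^2*v^4 + 8*m^2*v^3 + m^2*v^2 - 42*m*v^4 + 4*m*v^3 - 21*v^4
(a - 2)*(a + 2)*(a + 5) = a^3 + 5*a^2 - 4*a - 20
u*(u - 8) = u^2 - 8*u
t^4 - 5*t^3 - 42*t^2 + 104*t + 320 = (t - 8)*(t - 4)*(t + 2)*(t + 5)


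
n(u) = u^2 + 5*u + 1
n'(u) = 2*u + 5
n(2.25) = 17.31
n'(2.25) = 9.50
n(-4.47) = -1.37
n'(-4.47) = -3.94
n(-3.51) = -4.23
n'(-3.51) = -2.02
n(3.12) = 26.33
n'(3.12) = 11.24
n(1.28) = 9.04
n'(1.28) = 7.56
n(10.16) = 155.03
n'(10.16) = 25.32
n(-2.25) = -5.19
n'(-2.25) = 0.50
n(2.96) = 24.56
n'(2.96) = 10.92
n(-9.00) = 37.00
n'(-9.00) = -13.00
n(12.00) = 205.00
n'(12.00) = 29.00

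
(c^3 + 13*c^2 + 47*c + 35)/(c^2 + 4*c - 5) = (c^2 + 8*c + 7)/(c - 1)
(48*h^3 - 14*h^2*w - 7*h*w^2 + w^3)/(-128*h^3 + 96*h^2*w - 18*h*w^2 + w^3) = (3*h + w)/(-8*h + w)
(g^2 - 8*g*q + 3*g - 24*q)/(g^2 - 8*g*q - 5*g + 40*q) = (g + 3)/(g - 5)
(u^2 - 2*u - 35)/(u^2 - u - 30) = (u - 7)/(u - 6)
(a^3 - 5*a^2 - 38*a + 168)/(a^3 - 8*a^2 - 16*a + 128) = (a^2 - a - 42)/(a^2 - 4*a - 32)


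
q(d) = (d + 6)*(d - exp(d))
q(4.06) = -542.38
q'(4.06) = -627.08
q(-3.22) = -9.06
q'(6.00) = -5226.57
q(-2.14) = -8.71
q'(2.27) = -79.19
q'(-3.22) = -0.59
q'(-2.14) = 1.15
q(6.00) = -4769.15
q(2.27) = -61.28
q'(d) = d + (1 - exp(d))*(d + 6) - exp(d)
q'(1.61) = -33.85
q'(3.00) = -188.86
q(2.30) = -63.70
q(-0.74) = -6.40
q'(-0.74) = 1.53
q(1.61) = -25.82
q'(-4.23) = -2.50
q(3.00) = -153.77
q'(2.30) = -82.16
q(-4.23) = -7.51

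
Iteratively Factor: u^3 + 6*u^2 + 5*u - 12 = (u + 3)*(u^2 + 3*u - 4) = (u - 1)*(u + 3)*(u + 4)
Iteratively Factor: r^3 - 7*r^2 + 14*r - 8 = (r - 1)*(r^2 - 6*r + 8) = (r - 4)*(r - 1)*(r - 2)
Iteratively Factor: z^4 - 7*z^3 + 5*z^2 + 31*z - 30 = (z - 3)*(z^3 - 4*z^2 - 7*z + 10) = (z - 3)*(z - 1)*(z^2 - 3*z - 10) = (z - 5)*(z - 3)*(z - 1)*(z + 2)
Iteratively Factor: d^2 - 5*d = (d - 5)*(d)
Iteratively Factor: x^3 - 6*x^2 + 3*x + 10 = (x - 5)*(x^2 - x - 2) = (x - 5)*(x + 1)*(x - 2)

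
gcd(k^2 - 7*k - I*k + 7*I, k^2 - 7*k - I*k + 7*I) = k^2 + k*(-7 - I) + 7*I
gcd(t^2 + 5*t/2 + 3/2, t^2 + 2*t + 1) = t + 1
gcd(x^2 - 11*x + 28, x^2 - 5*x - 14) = x - 7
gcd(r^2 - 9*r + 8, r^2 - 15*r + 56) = r - 8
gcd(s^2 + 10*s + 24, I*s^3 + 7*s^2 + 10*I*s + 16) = 1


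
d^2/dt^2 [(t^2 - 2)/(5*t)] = -4/(5*t^3)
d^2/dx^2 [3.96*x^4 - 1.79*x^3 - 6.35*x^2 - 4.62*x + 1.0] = 47.52*x^2 - 10.74*x - 12.7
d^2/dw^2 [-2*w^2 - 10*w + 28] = -4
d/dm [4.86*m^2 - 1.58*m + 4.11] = 9.72*m - 1.58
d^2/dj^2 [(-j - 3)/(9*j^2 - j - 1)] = 2*((j + 3)*(18*j - 1)^2 + (27*j + 26)*(-9*j^2 + j + 1))/(-9*j^2 + j + 1)^3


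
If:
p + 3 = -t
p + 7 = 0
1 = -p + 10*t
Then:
No Solution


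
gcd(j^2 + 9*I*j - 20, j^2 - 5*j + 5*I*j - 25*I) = j + 5*I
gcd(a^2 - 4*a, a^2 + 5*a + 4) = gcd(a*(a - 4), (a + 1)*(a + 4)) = 1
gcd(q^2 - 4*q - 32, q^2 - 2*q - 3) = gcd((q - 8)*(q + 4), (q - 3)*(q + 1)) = 1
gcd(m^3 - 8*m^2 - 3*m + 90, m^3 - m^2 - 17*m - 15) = m^2 - 2*m - 15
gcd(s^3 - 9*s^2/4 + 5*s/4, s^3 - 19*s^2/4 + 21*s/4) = s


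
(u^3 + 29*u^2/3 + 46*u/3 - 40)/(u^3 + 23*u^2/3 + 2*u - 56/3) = (u^2 + 11*u + 30)/(u^2 + 9*u + 14)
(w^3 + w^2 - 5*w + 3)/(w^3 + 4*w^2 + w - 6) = (w - 1)/(w + 2)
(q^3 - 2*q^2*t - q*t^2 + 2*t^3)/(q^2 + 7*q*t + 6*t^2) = (q^2 - 3*q*t + 2*t^2)/(q + 6*t)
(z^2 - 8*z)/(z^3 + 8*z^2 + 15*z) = (z - 8)/(z^2 + 8*z + 15)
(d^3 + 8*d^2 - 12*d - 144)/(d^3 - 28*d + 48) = (d + 6)/(d - 2)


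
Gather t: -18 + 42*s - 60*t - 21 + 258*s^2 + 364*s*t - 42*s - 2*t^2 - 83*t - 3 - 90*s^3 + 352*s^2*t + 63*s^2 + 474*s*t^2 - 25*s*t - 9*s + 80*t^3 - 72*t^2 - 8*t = -90*s^3 + 321*s^2 - 9*s + 80*t^3 + t^2*(474*s - 74) + t*(352*s^2 + 339*s - 151) - 42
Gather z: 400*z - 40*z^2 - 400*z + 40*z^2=0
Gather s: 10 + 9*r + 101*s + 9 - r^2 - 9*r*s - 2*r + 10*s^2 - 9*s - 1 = -r^2 + 7*r + 10*s^2 + s*(92 - 9*r) + 18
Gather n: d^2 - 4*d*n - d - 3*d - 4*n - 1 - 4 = d^2 - 4*d + n*(-4*d - 4) - 5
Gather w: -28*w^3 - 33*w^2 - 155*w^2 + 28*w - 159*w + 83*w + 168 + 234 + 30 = -28*w^3 - 188*w^2 - 48*w + 432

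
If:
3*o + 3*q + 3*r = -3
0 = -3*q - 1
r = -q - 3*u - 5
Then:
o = 3*u + 4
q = -1/3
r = -3*u - 14/3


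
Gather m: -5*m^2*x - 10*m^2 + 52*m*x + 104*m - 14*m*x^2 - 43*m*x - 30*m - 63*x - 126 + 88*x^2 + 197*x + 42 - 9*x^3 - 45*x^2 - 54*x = m^2*(-5*x - 10) + m*(-14*x^2 + 9*x + 74) - 9*x^3 + 43*x^2 + 80*x - 84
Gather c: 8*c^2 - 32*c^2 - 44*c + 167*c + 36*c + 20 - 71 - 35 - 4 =-24*c^2 + 159*c - 90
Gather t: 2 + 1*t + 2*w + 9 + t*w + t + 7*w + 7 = t*(w + 2) + 9*w + 18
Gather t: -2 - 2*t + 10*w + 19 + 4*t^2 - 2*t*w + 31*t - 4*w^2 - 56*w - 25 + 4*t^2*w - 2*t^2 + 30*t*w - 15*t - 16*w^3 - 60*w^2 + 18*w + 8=t^2*(4*w + 2) + t*(28*w + 14) - 16*w^3 - 64*w^2 - 28*w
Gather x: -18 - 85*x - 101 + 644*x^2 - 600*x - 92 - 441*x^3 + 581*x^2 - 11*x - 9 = -441*x^3 + 1225*x^2 - 696*x - 220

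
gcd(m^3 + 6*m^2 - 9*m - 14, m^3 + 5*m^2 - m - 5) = m + 1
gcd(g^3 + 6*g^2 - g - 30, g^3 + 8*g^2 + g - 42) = g^2 + g - 6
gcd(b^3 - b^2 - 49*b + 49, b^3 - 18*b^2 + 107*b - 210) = b - 7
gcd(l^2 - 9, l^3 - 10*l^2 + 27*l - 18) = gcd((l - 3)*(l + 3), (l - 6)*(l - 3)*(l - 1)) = l - 3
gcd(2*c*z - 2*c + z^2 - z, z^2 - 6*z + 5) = z - 1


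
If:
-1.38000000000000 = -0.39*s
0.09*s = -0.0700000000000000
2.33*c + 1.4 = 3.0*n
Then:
No Solution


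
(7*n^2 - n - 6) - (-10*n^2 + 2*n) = 17*n^2 - 3*n - 6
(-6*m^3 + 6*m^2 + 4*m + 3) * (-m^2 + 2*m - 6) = 6*m^5 - 18*m^4 + 44*m^3 - 31*m^2 - 18*m - 18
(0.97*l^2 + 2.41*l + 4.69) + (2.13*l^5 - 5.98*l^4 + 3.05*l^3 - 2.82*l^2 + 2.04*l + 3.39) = 2.13*l^5 - 5.98*l^4 + 3.05*l^3 - 1.85*l^2 + 4.45*l + 8.08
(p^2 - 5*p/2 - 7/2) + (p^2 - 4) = 2*p^2 - 5*p/2 - 15/2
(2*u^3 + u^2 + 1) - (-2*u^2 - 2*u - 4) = 2*u^3 + 3*u^2 + 2*u + 5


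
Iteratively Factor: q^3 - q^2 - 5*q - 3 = (q - 3)*(q^2 + 2*q + 1) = (q - 3)*(q + 1)*(q + 1)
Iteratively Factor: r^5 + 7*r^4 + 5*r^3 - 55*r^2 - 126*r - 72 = (r + 3)*(r^4 + 4*r^3 - 7*r^2 - 34*r - 24) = (r + 3)*(r + 4)*(r^3 - 7*r - 6) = (r - 3)*(r + 3)*(r + 4)*(r^2 + 3*r + 2) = (r - 3)*(r + 2)*(r + 3)*(r + 4)*(r + 1)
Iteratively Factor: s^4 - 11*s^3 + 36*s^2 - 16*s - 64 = (s + 1)*(s^3 - 12*s^2 + 48*s - 64) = (s - 4)*(s + 1)*(s^2 - 8*s + 16) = (s - 4)^2*(s + 1)*(s - 4)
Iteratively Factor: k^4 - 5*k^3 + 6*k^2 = (k - 3)*(k^3 - 2*k^2) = k*(k - 3)*(k^2 - 2*k) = k^2*(k - 3)*(k - 2)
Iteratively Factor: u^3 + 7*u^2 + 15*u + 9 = (u + 3)*(u^2 + 4*u + 3) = (u + 3)^2*(u + 1)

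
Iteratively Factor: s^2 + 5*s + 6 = (s + 3)*(s + 2)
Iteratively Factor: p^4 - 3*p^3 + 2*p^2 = (p - 2)*(p^3 - p^2) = p*(p - 2)*(p^2 - p) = p^2*(p - 2)*(p - 1)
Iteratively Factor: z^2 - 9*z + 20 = (z - 5)*(z - 4)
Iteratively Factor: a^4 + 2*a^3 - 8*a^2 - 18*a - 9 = (a - 3)*(a^3 + 5*a^2 + 7*a + 3) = (a - 3)*(a + 3)*(a^2 + 2*a + 1) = (a - 3)*(a + 1)*(a + 3)*(a + 1)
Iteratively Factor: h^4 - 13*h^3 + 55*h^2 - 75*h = (h - 5)*(h^3 - 8*h^2 + 15*h) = (h - 5)^2*(h^2 - 3*h) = h*(h - 5)^2*(h - 3)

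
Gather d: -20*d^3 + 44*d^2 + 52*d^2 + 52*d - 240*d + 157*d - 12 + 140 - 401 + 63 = -20*d^3 + 96*d^2 - 31*d - 210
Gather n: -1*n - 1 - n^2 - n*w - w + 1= -n^2 + n*(-w - 1) - w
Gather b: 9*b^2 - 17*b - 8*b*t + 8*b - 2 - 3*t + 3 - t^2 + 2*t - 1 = 9*b^2 + b*(-8*t - 9) - t^2 - t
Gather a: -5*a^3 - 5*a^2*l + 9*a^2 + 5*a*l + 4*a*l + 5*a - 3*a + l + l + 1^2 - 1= -5*a^3 + a^2*(9 - 5*l) + a*(9*l + 2) + 2*l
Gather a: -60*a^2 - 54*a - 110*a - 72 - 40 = -60*a^2 - 164*a - 112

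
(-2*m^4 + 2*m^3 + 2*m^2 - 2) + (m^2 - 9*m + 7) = -2*m^4 + 2*m^3 + 3*m^2 - 9*m + 5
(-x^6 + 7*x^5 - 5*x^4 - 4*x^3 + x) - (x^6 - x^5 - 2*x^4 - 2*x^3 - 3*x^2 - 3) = -2*x^6 + 8*x^5 - 3*x^4 - 2*x^3 + 3*x^2 + x + 3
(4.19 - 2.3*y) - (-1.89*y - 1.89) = 6.08 - 0.41*y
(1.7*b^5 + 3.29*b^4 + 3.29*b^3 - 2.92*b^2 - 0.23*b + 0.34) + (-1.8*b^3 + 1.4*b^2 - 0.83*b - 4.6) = 1.7*b^5 + 3.29*b^4 + 1.49*b^3 - 1.52*b^2 - 1.06*b - 4.26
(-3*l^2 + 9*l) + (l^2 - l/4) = -2*l^2 + 35*l/4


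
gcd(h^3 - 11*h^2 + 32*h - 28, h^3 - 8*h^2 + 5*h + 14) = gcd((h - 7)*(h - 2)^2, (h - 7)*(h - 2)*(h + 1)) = h^2 - 9*h + 14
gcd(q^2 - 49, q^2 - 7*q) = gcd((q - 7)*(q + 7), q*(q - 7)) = q - 7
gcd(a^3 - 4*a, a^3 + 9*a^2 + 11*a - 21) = 1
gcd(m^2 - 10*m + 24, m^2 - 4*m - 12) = m - 6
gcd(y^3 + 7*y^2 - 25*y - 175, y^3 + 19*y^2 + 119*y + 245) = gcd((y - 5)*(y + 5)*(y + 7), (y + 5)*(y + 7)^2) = y^2 + 12*y + 35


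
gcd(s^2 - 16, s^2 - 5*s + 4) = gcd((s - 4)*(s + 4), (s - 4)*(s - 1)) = s - 4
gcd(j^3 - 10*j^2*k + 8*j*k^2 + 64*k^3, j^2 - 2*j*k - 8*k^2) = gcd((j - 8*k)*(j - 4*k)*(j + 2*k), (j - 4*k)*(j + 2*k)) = j^2 - 2*j*k - 8*k^2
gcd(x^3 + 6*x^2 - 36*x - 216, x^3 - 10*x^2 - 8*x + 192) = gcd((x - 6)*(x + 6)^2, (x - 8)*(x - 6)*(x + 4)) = x - 6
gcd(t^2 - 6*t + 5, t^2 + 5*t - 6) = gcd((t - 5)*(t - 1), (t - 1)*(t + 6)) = t - 1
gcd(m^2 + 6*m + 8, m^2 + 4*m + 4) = m + 2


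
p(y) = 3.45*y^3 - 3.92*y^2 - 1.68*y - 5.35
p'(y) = 10.35*y^2 - 7.84*y - 1.68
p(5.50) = 440.82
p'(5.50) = 268.29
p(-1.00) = -11.04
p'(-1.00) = 16.51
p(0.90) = -7.52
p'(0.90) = -0.35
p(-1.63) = -27.97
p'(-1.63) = 38.60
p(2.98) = 46.13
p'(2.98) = 66.87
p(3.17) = 59.83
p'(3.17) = 77.47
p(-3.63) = -215.93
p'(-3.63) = 163.16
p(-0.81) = -8.39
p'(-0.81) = 11.46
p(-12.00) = -6511.27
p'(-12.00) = 1582.80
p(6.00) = 588.65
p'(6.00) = 323.88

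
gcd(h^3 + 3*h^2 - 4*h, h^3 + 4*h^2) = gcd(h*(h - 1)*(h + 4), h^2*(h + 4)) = h^2 + 4*h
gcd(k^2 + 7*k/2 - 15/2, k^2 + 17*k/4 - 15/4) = k + 5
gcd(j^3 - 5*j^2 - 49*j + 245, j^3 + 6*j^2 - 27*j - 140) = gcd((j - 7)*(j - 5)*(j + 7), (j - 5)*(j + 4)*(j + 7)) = j^2 + 2*j - 35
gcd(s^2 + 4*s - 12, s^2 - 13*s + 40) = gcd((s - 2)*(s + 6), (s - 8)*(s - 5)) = 1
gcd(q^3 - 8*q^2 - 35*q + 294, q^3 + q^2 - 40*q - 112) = q - 7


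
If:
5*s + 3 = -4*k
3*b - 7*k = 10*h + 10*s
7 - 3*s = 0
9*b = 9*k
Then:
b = -11/3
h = -13/15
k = -11/3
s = 7/3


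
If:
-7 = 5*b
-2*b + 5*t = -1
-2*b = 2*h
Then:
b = -7/5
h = 7/5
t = -19/25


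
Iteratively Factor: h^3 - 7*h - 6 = (h - 3)*(h^2 + 3*h + 2) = (h - 3)*(h + 2)*(h + 1)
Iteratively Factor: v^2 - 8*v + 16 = (v - 4)*(v - 4)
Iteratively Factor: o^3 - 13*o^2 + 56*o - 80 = (o - 4)*(o^2 - 9*o + 20) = (o - 4)^2*(o - 5)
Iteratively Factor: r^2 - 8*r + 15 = (r - 3)*(r - 5)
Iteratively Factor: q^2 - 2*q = (q - 2)*(q)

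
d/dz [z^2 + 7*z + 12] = 2*z + 7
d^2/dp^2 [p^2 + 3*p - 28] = 2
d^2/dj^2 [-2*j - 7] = 0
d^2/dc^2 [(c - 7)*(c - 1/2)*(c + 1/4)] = 6*c - 29/2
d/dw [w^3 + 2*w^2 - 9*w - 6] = 3*w^2 + 4*w - 9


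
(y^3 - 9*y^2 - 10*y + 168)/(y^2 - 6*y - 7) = (y^2 - 2*y - 24)/(y + 1)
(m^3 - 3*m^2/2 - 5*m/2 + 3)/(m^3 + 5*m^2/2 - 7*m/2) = (2*m^2 - m - 6)/(m*(2*m + 7))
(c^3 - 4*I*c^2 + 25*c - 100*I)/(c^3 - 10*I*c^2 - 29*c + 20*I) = (c + 5*I)/(c - I)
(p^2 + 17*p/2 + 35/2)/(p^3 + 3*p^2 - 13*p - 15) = (p + 7/2)/(p^2 - 2*p - 3)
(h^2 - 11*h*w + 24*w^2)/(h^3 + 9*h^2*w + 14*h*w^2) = (h^2 - 11*h*w + 24*w^2)/(h*(h^2 + 9*h*w + 14*w^2))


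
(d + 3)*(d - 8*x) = d^2 - 8*d*x + 3*d - 24*x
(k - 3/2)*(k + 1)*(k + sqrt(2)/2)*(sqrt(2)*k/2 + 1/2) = sqrt(2)*k^4/2 - sqrt(2)*k^3/4 + k^3 - sqrt(2)*k^2/2 - k^2/2 - 3*k/2 - sqrt(2)*k/8 - 3*sqrt(2)/8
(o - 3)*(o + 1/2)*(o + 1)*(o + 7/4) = o^4 + o^3/4 - 53*o^2/8 - 17*o/2 - 21/8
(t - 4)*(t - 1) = t^2 - 5*t + 4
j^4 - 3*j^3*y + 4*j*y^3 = j*(j - 2*y)^2*(j + y)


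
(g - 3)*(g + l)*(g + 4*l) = g^3 + 5*g^2*l - 3*g^2 + 4*g*l^2 - 15*g*l - 12*l^2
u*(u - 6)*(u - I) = u^3 - 6*u^2 - I*u^2 + 6*I*u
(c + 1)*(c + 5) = c^2 + 6*c + 5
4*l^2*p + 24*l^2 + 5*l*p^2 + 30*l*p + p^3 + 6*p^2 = (l + p)*(4*l + p)*(p + 6)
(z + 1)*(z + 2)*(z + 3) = z^3 + 6*z^2 + 11*z + 6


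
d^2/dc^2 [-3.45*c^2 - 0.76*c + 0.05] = -6.90000000000000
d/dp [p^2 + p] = 2*p + 1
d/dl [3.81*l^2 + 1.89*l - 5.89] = 7.62*l + 1.89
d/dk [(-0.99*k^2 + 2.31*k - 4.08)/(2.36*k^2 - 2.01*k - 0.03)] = (-3.4617*k^2 + 19.317*k - 8.2701)/(5.5696*k^4 - 9.4872*k^3 + 3.8985*k^2 + 0.1206*k + 0.0009)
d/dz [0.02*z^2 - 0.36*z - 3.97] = 0.04*z - 0.36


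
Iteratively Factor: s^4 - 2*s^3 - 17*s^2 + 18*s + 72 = (s + 2)*(s^3 - 4*s^2 - 9*s + 36) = (s + 2)*(s + 3)*(s^2 - 7*s + 12) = (s - 3)*(s + 2)*(s + 3)*(s - 4)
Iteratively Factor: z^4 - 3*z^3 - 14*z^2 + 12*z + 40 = (z + 2)*(z^3 - 5*z^2 - 4*z + 20) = (z - 2)*(z + 2)*(z^2 - 3*z - 10) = (z - 2)*(z + 2)^2*(z - 5)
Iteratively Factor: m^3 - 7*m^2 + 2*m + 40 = (m - 5)*(m^2 - 2*m - 8) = (m - 5)*(m - 4)*(m + 2)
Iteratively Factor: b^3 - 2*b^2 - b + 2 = (b - 1)*(b^2 - b - 2) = (b - 2)*(b - 1)*(b + 1)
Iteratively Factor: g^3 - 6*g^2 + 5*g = (g - 5)*(g^2 - g) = (g - 5)*(g - 1)*(g)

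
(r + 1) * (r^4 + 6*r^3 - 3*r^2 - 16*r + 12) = r^5 + 7*r^4 + 3*r^3 - 19*r^2 - 4*r + 12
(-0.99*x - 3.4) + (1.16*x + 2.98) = 0.17*x - 0.42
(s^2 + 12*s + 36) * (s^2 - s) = s^4 + 11*s^3 + 24*s^2 - 36*s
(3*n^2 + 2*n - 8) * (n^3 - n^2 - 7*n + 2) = 3*n^5 - n^4 - 31*n^3 + 60*n - 16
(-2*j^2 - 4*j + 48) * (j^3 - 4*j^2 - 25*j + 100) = -2*j^5 + 4*j^4 + 114*j^3 - 292*j^2 - 1600*j + 4800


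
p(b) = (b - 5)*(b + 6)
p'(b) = 2*b + 1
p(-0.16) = -30.13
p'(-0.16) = 0.68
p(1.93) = -24.35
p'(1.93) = 4.86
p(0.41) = -29.42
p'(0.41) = 1.82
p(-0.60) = -30.24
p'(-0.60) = -0.20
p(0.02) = -29.98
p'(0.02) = 1.04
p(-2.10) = -27.69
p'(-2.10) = -3.20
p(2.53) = -21.07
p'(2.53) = 6.06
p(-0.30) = -30.21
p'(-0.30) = 0.40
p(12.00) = 126.00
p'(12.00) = 25.00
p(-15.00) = 180.00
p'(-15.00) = -29.00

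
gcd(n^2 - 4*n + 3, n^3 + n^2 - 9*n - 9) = n - 3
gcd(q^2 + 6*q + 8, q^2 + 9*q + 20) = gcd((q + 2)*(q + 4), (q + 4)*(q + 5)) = q + 4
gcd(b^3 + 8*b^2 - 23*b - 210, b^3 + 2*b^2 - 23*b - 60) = b - 5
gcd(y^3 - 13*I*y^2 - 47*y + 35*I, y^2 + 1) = y - I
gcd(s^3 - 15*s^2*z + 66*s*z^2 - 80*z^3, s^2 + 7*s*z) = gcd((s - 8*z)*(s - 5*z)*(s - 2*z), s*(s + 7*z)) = 1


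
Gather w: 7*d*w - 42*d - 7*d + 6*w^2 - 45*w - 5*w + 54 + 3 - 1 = -49*d + 6*w^2 + w*(7*d - 50) + 56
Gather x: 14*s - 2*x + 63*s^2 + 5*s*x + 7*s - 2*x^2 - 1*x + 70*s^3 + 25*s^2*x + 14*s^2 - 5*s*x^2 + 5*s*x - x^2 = 70*s^3 + 77*s^2 + 21*s + x^2*(-5*s - 3) + x*(25*s^2 + 10*s - 3)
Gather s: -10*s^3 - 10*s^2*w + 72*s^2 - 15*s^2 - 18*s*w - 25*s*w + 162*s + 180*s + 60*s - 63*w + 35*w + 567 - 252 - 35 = -10*s^3 + s^2*(57 - 10*w) + s*(402 - 43*w) - 28*w + 280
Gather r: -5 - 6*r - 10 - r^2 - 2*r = -r^2 - 8*r - 15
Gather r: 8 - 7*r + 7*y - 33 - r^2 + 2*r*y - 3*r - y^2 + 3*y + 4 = -r^2 + r*(2*y - 10) - y^2 + 10*y - 21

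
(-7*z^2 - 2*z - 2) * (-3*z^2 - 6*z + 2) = 21*z^4 + 48*z^3 + 4*z^2 + 8*z - 4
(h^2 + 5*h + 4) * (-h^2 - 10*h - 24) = -h^4 - 15*h^3 - 78*h^2 - 160*h - 96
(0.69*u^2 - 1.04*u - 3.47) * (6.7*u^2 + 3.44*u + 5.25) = 4.623*u^4 - 4.5944*u^3 - 23.2041*u^2 - 17.3968*u - 18.2175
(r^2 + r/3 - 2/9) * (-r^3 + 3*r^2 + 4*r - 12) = -r^5 + 8*r^4/3 + 47*r^3/9 - 34*r^2/3 - 44*r/9 + 8/3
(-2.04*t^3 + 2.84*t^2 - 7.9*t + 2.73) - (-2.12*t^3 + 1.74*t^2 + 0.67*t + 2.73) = 0.0800000000000001*t^3 + 1.1*t^2 - 8.57*t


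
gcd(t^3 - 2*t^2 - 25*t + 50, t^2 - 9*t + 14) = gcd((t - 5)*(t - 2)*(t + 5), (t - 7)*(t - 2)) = t - 2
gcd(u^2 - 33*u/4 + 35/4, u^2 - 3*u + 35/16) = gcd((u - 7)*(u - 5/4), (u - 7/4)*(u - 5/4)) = u - 5/4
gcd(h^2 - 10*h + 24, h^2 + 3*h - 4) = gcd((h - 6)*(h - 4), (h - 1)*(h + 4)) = 1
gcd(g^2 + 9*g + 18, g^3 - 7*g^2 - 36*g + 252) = g + 6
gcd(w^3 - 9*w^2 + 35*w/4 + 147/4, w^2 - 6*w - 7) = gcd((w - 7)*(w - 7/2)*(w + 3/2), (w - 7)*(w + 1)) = w - 7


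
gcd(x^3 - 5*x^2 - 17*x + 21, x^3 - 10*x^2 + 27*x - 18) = x - 1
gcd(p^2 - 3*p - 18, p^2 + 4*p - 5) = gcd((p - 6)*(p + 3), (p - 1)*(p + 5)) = 1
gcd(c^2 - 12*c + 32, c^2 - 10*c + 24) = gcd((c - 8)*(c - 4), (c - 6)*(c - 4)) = c - 4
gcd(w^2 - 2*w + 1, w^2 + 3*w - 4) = w - 1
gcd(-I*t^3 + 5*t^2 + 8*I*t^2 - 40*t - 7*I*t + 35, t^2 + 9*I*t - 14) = 1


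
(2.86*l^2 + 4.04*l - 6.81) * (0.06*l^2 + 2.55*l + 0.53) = 0.1716*l^4 + 7.5354*l^3 + 11.4092*l^2 - 15.2243*l - 3.6093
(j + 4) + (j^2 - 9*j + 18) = j^2 - 8*j + 22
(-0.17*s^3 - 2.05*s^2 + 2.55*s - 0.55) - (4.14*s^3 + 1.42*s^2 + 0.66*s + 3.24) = -4.31*s^3 - 3.47*s^2 + 1.89*s - 3.79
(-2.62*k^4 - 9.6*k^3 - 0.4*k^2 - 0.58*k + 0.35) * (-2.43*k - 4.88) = 6.3666*k^5 + 36.1136*k^4 + 47.82*k^3 + 3.3614*k^2 + 1.9799*k - 1.708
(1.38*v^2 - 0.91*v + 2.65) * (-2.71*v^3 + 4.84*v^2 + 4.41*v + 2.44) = -3.7398*v^5 + 9.1453*v^4 - 5.5001*v^3 + 12.1801*v^2 + 9.4661*v + 6.466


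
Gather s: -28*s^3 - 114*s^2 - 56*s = -28*s^3 - 114*s^2 - 56*s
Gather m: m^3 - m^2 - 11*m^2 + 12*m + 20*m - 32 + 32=m^3 - 12*m^2 + 32*m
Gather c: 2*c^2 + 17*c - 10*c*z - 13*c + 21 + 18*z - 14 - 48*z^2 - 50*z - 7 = 2*c^2 + c*(4 - 10*z) - 48*z^2 - 32*z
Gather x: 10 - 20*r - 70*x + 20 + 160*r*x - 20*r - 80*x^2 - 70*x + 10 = -40*r - 80*x^2 + x*(160*r - 140) + 40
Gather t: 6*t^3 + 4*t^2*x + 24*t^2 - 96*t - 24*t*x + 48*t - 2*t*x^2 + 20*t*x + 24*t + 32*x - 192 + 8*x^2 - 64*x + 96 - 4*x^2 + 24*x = 6*t^3 + t^2*(4*x + 24) + t*(-2*x^2 - 4*x - 24) + 4*x^2 - 8*x - 96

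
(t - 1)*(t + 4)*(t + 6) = t^3 + 9*t^2 + 14*t - 24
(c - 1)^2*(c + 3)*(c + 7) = c^4 + 8*c^3 + 2*c^2 - 32*c + 21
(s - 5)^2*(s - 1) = s^3 - 11*s^2 + 35*s - 25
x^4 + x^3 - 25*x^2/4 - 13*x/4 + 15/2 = (x - 2)*(x - 1)*(x + 3/2)*(x + 5/2)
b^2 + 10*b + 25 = (b + 5)^2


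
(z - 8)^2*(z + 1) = z^3 - 15*z^2 + 48*z + 64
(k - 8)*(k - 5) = k^2 - 13*k + 40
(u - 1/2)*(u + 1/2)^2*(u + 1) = u^4 + 3*u^3/2 + u^2/4 - 3*u/8 - 1/8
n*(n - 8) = n^2 - 8*n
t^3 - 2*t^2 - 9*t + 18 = (t - 3)*(t - 2)*(t + 3)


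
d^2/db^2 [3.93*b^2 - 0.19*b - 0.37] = 7.86000000000000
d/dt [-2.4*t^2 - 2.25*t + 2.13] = -4.8*t - 2.25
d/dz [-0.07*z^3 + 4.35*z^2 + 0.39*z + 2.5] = -0.21*z^2 + 8.7*z + 0.39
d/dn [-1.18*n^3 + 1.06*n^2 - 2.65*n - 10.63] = -3.54*n^2 + 2.12*n - 2.65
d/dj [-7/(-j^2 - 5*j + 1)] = 7*(-2*j - 5)/(j^2 + 5*j - 1)^2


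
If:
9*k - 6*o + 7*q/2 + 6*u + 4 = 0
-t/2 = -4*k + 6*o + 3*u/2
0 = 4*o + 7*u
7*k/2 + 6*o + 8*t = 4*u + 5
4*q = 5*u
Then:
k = 9958/3897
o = 980/433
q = -700/433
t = -11056/3897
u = -560/433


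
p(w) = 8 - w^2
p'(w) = -2*w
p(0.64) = 7.59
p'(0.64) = -1.28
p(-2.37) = 2.38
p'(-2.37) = 4.74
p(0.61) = 7.63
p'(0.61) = -1.22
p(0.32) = 7.90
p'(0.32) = -0.64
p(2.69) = 0.76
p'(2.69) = -5.38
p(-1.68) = 5.18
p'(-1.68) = 3.36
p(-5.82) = -25.87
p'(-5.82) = 11.64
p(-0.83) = 7.31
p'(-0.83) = 1.66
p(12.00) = -136.00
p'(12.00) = -24.00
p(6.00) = -28.00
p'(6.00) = -12.00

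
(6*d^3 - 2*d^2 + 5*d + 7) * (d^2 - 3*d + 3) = 6*d^5 - 20*d^4 + 29*d^3 - 14*d^2 - 6*d + 21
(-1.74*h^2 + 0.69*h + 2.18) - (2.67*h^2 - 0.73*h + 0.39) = -4.41*h^2 + 1.42*h + 1.79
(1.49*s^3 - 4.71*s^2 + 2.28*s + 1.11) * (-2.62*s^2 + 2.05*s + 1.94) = -3.9038*s^5 + 15.3947*s^4 - 12.7385*s^3 - 7.3716*s^2 + 6.6987*s + 2.1534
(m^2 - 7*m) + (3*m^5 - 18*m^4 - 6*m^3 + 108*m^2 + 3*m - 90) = 3*m^5 - 18*m^4 - 6*m^3 + 109*m^2 - 4*m - 90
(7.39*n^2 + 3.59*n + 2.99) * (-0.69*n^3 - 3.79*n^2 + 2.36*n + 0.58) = -5.0991*n^5 - 30.4852*n^4 + 1.7712*n^3 + 1.4265*n^2 + 9.1386*n + 1.7342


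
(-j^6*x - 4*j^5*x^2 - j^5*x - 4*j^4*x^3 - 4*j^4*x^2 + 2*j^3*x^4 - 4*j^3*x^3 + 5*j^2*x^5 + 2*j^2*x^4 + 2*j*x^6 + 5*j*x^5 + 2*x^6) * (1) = -j^6*x - 4*j^5*x^2 - j^5*x - 4*j^4*x^3 - 4*j^4*x^2 + 2*j^3*x^4 - 4*j^3*x^3 + 5*j^2*x^5 + 2*j^2*x^4 + 2*j*x^6 + 5*j*x^5 + 2*x^6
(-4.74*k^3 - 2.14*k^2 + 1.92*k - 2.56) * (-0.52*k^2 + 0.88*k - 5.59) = 2.4648*k^5 - 3.0584*k^4 + 23.615*k^3 + 14.9834*k^2 - 12.9856*k + 14.3104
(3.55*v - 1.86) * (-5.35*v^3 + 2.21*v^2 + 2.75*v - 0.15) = -18.9925*v^4 + 17.7965*v^3 + 5.6519*v^2 - 5.6475*v + 0.279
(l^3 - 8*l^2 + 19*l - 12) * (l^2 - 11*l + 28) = l^5 - 19*l^4 + 135*l^3 - 445*l^2 + 664*l - 336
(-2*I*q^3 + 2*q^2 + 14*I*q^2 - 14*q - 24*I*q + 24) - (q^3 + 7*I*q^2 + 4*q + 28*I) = -q^3 - 2*I*q^3 + 2*q^2 + 7*I*q^2 - 18*q - 24*I*q + 24 - 28*I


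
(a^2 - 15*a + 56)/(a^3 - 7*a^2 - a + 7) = (a - 8)/(a^2 - 1)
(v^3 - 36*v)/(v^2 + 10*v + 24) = v*(v - 6)/(v + 4)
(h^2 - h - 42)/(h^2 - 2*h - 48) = (h - 7)/(h - 8)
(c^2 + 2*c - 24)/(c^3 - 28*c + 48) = 1/(c - 2)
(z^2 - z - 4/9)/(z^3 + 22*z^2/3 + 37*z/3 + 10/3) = (z - 4/3)/(z^2 + 7*z + 10)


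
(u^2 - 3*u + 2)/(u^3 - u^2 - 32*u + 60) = (u - 1)/(u^2 + u - 30)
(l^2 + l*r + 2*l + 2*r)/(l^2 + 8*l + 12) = (l + r)/(l + 6)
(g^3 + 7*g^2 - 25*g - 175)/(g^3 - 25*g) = (g + 7)/g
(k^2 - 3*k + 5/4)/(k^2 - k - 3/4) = (-4*k^2 + 12*k - 5)/(-4*k^2 + 4*k + 3)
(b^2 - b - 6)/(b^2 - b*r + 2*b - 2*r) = (3 - b)/(-b + r)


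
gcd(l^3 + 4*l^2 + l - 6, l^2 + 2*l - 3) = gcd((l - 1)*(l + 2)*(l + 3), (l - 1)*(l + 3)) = l^2 + 2*l - 3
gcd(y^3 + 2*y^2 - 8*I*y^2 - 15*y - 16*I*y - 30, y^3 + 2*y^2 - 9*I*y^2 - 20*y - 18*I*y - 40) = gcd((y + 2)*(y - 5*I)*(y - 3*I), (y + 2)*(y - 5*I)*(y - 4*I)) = y^2 + y*(2 - 5*I) - 10*I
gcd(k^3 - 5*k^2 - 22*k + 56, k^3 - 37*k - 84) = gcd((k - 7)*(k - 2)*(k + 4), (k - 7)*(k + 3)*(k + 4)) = k^2 - 3*k - 28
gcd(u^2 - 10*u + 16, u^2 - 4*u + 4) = u - 2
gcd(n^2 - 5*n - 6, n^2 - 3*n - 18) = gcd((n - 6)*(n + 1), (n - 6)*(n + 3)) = n - 6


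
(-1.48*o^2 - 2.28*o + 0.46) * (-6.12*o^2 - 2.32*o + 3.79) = 9.0576*o^4 + 17.3872*o^3 - 3.1348*o^2 - 9.7084*o + 1.7434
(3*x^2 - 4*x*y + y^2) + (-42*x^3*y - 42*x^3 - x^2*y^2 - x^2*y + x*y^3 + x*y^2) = -42*x^3*y - 42*x^3 - x^2*y^2 - x^2*y + 3*x^2 + x*y^3 + x*y^2 - 4*x*y + y^2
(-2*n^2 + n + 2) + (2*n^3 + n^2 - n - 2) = 2*n^3 - n^2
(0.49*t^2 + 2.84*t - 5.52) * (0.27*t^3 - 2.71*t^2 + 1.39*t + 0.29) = 0.1323*t^5 - 0.5611*t^4 - 8.5057*t^3 + 19.0489*t^2 - 6.8492*t - 1.6008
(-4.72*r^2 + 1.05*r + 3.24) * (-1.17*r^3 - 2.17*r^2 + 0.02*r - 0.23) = 5.5224*r^5 + 9.0139*r^4 - 6.1637*r^3 - 5.9242*r^2 - 0.1767*r - 0.7452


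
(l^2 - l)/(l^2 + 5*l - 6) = l/(l + 6)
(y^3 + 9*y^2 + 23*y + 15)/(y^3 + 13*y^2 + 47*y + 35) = (y + 3)/(y + 7)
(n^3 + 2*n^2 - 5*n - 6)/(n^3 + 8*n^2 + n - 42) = (n + 1)/(n + 7)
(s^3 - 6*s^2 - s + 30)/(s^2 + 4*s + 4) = (s^2 - 8*s + 15)/(s + 2)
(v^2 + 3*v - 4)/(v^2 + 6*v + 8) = (v - 1)/(v + 2)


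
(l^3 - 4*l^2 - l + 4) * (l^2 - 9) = l^5 - 4*l^4 - 10*l^3 + 40*l^2 + 9*l - 36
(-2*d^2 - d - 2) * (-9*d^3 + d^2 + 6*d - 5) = 18*d^5 + 7*d^4 + 5*d^3 + 2*d^2 - 7*d + 10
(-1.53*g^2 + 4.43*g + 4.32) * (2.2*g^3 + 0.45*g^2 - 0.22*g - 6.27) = -3.366*g^5 + 9.0575*g^4 + 11.8341*g^3 + 10.5625*g^2 - 28.7265*g - 27.0864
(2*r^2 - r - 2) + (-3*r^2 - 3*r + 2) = -r^2 - 4*r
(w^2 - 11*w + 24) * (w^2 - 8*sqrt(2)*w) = w^4 - 8*sqrt(2)*w^3 - 11*w^3 + 24*w^2 + 88*sqrt(2)*w^2 - 192*sqrt(2)*w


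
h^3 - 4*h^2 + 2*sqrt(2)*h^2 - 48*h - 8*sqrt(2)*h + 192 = (h - 4)*(h - 4*sqrt(2))*(h + 6*sqrt(2))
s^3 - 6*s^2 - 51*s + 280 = (s - 8)*(s - 5)*(s + 7)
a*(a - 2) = a^2 - 2*a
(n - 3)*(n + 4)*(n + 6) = n^3 + 7*n^2 - 6*n - 72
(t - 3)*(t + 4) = t^2 + t - 12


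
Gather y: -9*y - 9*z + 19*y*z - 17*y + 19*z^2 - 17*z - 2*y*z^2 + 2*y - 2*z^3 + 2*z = y*(-2*z^2 + 19*z - 24) - 2*z^3 + 19*z^2 - 24*z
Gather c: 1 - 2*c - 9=-2*c - 8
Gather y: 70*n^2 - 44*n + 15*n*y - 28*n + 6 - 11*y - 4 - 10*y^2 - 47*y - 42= 70*n^2 - 72*n - 10*y^2 + y*(15*n - 58) - 40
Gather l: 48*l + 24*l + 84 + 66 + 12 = 72*l + 162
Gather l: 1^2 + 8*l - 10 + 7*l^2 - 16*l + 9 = 7*l^2 - 8*l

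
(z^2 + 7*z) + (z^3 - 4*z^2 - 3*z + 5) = z^3 - 3*z^2 + 4*z + 5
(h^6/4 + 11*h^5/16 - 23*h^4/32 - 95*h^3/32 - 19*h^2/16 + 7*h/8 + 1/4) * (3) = 3*h^6/4 + 33*h^5/16 - 69*h^4/32 - 285*h^3/32 - 57*h^2/16 + 21*h/8 + 3/4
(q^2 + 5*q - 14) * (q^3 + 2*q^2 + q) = q^5 + 7*q^4 - 3*q^3 - 23*q^2 - 14*q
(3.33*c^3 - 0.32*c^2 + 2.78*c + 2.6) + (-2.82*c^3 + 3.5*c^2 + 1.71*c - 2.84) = 0.51*c^3 + 3.18*c^2 + 4.49*c - 0.24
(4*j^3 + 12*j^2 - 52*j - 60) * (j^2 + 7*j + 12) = 4*j^5 + 40*j^4 + 80*j^3 - 280*j^2 - 1044*j - 720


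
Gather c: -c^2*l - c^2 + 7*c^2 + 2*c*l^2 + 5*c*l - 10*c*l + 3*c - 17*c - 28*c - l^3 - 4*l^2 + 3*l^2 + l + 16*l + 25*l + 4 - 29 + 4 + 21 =c^2*(6 - l) + c*(2*l^2 - 5*l - 42) - l^3 - l^2 + 42*l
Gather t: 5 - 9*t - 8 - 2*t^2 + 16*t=-2*t^2 + 7*t - 3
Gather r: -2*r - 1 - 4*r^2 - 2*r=-4*r^2 - 4*r - 1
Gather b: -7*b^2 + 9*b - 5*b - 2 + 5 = -7*b^2 + 4*b + 3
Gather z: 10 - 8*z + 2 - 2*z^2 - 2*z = -2*z^2 - 10*z + 12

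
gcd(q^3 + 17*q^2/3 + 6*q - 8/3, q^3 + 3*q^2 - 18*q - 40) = q + 2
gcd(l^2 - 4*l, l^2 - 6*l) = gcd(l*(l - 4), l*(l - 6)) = l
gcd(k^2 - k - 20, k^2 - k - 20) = k^2 - k - 20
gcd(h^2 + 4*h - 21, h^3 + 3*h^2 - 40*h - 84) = h + 7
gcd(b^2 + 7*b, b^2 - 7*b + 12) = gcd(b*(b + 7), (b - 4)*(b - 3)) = 1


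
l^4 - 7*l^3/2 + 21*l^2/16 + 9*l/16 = l*(l - 3)*(l - 3/4)*(l + 1/4)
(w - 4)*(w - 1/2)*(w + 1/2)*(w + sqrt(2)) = w^4 - 4*w^3 + sqrt(2)*w^3 - 4*sqrt(2)*w^2 - w^2/4 - sqrt(2)*w/4 + w + sqrt(2)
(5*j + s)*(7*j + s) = 35*j^2 + 12*j*s + s^2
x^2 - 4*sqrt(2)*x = x*(x - 4*sqrt(2))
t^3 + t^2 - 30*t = t*(t - 5)*(t + 6)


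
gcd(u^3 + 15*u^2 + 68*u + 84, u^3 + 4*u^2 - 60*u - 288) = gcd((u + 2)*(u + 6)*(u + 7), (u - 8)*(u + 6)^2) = u + 6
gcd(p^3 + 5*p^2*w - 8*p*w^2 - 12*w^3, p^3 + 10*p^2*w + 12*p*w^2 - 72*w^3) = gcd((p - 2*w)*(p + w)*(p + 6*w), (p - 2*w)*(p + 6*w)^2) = p^2 + 4*p*w - 12*w^2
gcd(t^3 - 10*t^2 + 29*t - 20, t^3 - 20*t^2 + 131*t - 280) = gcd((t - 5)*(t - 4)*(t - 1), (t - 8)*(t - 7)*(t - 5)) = t - 5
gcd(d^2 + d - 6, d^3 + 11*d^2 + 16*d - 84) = d - 2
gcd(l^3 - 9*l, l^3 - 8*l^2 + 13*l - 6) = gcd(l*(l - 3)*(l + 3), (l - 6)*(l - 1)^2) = 1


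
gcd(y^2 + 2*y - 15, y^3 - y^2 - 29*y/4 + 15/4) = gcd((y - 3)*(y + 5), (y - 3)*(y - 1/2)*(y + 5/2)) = y - 3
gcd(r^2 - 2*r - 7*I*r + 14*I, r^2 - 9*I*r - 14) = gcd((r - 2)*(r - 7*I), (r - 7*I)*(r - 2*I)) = r - 7*I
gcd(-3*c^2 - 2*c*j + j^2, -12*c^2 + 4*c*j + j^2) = 1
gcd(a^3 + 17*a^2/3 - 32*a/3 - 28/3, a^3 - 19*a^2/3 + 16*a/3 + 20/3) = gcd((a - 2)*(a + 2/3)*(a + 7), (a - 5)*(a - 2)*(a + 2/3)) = a^2 - 4*a/3 - 4/3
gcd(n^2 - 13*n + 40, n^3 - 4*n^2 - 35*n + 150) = n - 5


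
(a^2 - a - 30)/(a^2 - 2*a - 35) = (a - 6)/(a - 7)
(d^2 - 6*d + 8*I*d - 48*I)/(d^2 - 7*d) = (d^2 - 6*d + 8*I*d - 48*I)/(d*(d - 7))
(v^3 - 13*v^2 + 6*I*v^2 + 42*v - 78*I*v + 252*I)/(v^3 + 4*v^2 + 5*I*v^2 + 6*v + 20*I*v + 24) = (v^2 - 13*v + 42)/(v^2 + v*(4 - I) - 4*I)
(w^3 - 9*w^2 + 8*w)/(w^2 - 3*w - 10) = w*(-w^2 + 9*w - 8)/(-w^2 + 3*w + 10)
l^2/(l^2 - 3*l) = l/(l - 3)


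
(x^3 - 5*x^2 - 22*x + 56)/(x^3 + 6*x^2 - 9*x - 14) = (x^2 - 3*x - 28)/(x^2 + 8*x + 7)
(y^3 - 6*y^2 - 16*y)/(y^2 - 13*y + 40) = y*(y + 2)/(y - 5)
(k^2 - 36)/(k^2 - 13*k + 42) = (k + 6)/(k - 7)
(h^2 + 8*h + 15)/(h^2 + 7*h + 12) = (h + 5)/(h + 4)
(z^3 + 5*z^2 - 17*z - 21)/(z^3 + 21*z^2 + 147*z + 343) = (z^2 - 2*z - 3)/(z^2 + 14*z + 49)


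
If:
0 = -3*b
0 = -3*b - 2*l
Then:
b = 0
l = 0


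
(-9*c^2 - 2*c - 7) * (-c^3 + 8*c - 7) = 9*c^5 + 2*c^4 - 65*c^3 + 47*c^2 - 42*c + 49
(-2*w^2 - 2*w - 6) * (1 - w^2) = 2*w^4 + 2*w^3 + 4*w^2 - 2*w - 6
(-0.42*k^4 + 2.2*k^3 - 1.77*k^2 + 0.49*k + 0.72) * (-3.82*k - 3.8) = 1.6044*k^5 - 6.808*k^4 - 1.5986*k^3 + 4.8542*k^2 - 4.6124*k - 2.736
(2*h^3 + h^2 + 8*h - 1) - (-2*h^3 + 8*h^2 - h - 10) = 4*h^3 - 7*h^2 + 9*h + 9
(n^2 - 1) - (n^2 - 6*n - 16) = 6*n + 15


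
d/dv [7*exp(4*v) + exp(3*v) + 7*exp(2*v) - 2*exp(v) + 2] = (28*exp(3*v) + 3*exp(2*v) + 14*exp(v) - 2)*exp(v)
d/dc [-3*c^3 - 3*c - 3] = -9*c^2 - 3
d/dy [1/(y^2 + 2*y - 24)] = 2*(-y - 1)/(y^2 + 2*y - 24)^2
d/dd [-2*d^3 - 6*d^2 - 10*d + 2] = -6*d^2 - 12*d - 10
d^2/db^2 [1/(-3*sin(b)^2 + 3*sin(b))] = (4 + 1/sin(b) - 4/sin(b)^2 + 2/sin(b)^3)/(3*(sin(b) - 1)^2)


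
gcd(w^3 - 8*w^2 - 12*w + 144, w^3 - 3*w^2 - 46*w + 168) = w - 6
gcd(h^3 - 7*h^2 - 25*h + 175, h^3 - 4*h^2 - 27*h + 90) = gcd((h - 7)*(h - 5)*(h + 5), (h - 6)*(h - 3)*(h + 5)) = h + 5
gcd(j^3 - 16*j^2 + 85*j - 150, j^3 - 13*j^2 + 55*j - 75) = j^2 - 10*j + 25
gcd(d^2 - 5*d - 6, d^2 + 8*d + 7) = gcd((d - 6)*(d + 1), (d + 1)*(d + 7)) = d + 1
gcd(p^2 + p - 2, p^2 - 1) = p - 1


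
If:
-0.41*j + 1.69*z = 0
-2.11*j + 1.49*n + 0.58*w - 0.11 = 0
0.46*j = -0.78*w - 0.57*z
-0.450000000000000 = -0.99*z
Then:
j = 1.87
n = 3.29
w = -1.44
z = 0.45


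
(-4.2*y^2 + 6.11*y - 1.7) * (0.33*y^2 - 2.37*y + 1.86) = -1.386*y^4 + 11.9703*y^3 - 22.8537*y^2 + 15.3936*y - 3.162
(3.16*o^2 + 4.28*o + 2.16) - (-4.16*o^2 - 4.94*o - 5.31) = 7.32*o^2 + 9.22*o + 7.47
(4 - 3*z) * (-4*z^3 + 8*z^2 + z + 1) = 12*z^4 - 40*z^3 + 29*z^2 + z + 4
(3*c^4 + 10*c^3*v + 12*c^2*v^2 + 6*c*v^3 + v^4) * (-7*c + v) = -21*c^5 - 67*c^4*v - 74*c^3*v^2 - 30*c^2*v^3 - c*v^4 + v^5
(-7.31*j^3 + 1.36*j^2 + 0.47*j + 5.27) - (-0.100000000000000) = -7.31*j^3 + 1.36*j^2 + 0.47*j + 5.37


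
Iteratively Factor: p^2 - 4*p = (p)*(p - 4)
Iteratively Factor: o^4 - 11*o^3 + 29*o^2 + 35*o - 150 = (o + 2)*(o^3 - 13*o^2 + 55*o - 75) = (o - 5)*(o + 2)*(o^2 - 8*o + 15) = (o - 5)*(o - 3)*(o + 2)*(o - 5)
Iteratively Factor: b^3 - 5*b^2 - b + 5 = (b - 1)*(b^2 - 4*b - 5) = (b - 5)*(b - 1)*(b + 1)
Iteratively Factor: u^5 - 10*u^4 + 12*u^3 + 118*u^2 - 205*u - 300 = (u + 3)*(u^4 - 13*u^3 + 51*u^2 - 35*u - 100) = (u + 1)*(u + 3)*(u^3 - 14*u^2 + 65*u - 100) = (u - 5)*(u + 1)*(u + 3)*(u^2 - 9*u + 20) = (u - 5)*(u - 4)*(u + 1)*(u + 3)*(u - 5)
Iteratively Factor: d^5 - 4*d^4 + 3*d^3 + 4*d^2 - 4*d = (d)*(d^4 - 4*d^3 + 3*d^2 + 4*d - 4) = d*(d - 2)*(d^3 - 2*d^2 - d + 2) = d*(d - 2)*(d + 1)*(d^2 - 3*d + 2) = d*(d - 2)^2*(d + 1)*(d - 1)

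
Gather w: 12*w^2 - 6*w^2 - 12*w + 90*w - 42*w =6*w^2 + 36*w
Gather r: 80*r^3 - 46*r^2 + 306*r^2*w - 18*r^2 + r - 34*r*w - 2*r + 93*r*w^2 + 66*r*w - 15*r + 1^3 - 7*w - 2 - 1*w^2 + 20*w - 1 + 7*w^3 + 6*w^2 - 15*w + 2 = 80*r^3 + r^2*(306*w - 64) + r*(93*w^2 + 32*w - 16) + 7*w^3 + 5*w^2 - 2*w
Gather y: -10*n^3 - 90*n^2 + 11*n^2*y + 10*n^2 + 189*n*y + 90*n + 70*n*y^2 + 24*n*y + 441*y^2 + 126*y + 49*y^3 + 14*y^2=-10*n^3 - 80*n^2 + 90*n + 49*y^3 + y^2*(70*n + 455) + y*(11*n^2 + 213*n + 126)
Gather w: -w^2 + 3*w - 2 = -w^2 + 3*w - 2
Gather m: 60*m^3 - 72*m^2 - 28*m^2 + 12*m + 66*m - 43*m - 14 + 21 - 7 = 60*m^3 - 100*m^2 + 35*m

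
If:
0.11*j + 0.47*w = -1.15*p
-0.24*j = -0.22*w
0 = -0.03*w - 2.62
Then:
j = -80.06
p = 43.35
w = -87.33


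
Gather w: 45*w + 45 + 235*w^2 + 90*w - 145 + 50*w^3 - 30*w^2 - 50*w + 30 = 50*w^3 + 205*w^2 + 85*w - 70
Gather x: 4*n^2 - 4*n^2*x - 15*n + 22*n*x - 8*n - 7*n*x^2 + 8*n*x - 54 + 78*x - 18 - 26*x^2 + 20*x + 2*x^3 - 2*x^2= 4*n^2 - 23*n + 2*x^3 + x^2*(-7*n - 28) + x*(-4*n^2 + 30*n + 98) - 72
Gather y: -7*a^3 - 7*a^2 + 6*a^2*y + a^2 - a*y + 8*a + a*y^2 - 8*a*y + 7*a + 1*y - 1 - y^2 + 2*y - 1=-7*a^3 - 6*a^2 + 15*a + y^2*(a - 1) + y*(6*a^2 - 9*a + 3) - 2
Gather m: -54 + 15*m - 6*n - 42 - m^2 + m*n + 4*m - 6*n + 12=-m^2 + m*(n + 19) - 12*n - 84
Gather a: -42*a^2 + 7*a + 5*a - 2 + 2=-42*a^2 + 12*a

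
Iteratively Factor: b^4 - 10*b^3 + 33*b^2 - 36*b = (b - 3)*(b^3 - 7*b^2 + 12*b) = (b - 3)^2*(b^2 - 4*b) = (b - 4)*(b - 3)^2*(b)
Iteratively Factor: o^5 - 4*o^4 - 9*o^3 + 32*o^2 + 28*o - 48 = (o - 4)*(o^4 - 9*o^2 - 4*o + 12) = (o - 4)*(o + 2)*(o^3 - 2*o^2 - 5*o + 6) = (o - 4)*(o + 2)^2*(o^2 - 4*o + 3) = (o - 4)*(o - 1)*(o + 2)^2*(o - 3)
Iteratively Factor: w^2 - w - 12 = (w + 3)*(w - 4)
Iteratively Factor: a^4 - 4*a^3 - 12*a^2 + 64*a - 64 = (a - 2)*(a^3 - 2*a^2 - 16*a + 32) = (a - 4)*(a - 2)*(a^2 + 2*a - 8) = (a - 4)*(a - 2)^2*(a + 4)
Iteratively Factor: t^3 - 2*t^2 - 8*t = (t)*(t^2 - 2*t - 8) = t*(t + 2)*(t - 4)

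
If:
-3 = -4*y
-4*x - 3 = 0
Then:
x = -3/4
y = 3/4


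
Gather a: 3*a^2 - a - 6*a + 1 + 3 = 3*a^2 - 7*a + 4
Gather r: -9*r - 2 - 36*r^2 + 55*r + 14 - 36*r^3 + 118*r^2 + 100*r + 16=-36*r^3 + 82*r^2 + 146*r + 28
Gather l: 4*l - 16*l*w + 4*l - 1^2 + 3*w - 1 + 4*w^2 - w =l*(8 - 16*w) + 4*w^2 + 2*w - 2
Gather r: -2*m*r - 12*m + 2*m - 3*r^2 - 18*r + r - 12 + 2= -10*m - 3*r^2 + r*(-2*m - 17) - 10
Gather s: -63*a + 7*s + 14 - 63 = -63*a + 7*s - 49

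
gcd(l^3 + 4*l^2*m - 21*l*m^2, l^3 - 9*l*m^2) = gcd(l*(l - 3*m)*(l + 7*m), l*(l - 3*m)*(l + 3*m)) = l^2 - 3*l*m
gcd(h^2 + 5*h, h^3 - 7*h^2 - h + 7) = 1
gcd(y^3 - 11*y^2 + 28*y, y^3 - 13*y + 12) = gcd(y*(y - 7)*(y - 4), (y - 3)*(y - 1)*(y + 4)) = 1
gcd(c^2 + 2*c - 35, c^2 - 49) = c + 7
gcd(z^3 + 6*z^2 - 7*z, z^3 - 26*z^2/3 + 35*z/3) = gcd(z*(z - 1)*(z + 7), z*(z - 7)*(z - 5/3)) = z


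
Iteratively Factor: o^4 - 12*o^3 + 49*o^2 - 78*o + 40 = (o - 5)*(o^3 - 7*o^2 + 14*o - 8) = (o - 5)*(o - 1)*(o^2 - 6*o + 8) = (o - 5)*(o - 2)*(o - 1)*(o - 4)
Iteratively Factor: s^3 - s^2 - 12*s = (s + 3)*(s^2 - 4*s) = (s - 4)*(s + 3)*(s)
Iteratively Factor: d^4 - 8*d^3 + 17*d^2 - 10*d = (d - 5)*(d^3 - 3*d^2 + 2*d) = d*(d - 5)*(d^2 - 3*d + 2) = d*(d - 5)*(d - 2)*(d - 1)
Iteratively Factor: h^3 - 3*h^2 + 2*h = (h)*(h^2 - 3*h + 2) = h*(h - 1)*(h - 2)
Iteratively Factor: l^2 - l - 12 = (l - 4)*(l + 3)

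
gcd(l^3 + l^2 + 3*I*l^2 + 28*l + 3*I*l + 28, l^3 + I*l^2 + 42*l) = l + 7*I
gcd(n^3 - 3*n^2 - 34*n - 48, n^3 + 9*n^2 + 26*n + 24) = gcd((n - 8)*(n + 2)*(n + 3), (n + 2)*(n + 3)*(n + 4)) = n^2 + 5*n + 6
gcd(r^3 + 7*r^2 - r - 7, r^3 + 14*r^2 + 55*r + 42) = r^2 + 8*r + 7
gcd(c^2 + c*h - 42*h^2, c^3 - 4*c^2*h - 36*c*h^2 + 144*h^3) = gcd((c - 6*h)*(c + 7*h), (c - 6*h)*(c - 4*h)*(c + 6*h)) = c - 6*h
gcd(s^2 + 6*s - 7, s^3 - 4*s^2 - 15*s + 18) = s - 1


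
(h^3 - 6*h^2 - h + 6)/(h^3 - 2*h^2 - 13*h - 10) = (h^2 - 7*h + 6)/(h^2 - 3*h - 10)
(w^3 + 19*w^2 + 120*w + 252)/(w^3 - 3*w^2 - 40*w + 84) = (w^2 + 13*w + 42)/(w^2 - 9*w + 14)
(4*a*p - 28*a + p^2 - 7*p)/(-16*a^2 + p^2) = (p - 7)/(-4*a + p)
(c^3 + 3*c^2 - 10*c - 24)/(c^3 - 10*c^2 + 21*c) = (c^2 + 6*c + 8)/(c*(c - 7))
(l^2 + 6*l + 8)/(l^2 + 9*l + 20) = (l + 2)/(l + 5)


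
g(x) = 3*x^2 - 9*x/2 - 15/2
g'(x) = 6*x - 9/2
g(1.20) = -8.58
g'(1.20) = 2.70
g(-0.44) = -4.94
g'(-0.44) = -7.14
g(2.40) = -1.02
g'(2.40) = 9.90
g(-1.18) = 1.99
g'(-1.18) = -11.58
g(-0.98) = -0.21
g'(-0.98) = -10.38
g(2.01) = -4.42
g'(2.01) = 7.56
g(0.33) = -8.66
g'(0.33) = -2.52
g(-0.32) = -5.75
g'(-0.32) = -6.42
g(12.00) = 370.50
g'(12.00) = 67.50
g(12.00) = 370.50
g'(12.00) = 67.50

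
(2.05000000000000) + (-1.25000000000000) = 0.800000000000000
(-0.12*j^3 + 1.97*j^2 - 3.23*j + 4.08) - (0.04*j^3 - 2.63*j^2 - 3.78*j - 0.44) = -0.16*j^3 + 4.6*j^2 + 0.55*j + 4.52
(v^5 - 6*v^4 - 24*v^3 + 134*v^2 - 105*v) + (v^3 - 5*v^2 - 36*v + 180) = v^5 - 6*v^4 - 23*v^3 + 129*v^2 - 141*v + 180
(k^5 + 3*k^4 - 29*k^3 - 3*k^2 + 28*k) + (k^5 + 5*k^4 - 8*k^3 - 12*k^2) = 2*k^5 + 8*k^4 - 37*k^3 - 15*k^2 + 28*k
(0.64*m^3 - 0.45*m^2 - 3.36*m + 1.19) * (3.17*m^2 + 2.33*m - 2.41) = 2.0288*m^5 + 0.0647*m^4 - 13.2421*m^3 - 2.972*m^2 + 10.8703*m - 2.8679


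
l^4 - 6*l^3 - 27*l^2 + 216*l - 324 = (l - 6)*(l - 3)^2*(l + 6)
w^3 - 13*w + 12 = (w - 3)*(w - 1)*(w + 4)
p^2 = p^2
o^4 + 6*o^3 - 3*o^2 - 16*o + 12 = (o - 1)^2*(o + 2)*(o + 6)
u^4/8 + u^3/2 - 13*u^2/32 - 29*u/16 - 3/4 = (u/4 + 1)*(u/2 + 1/4)*(u - 2)*(u + 3/2)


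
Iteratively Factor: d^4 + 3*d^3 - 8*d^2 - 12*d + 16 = (d - 1)*(d^3 + 4*d^2 - 4*d - 16) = (d - 1)*(d + 4)*(d^2 - 4) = (d - 2)*(d - 1)*(d + 4)*(d + 2)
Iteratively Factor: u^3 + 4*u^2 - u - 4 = (u + 4)*(u^2 - 1) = (u - 1)*(u + 4)*(u + 1)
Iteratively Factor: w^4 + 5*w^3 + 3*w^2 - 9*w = (w - 1)*(w^3 + 6*w^2 + 9*w) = (w - 1)*(w + 3)*(w^2 + 3*w) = (w - 1)*(w + 3)^2*(w)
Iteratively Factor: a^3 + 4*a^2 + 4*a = (a + 2)*(a^2 + 2*a) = a*(a + 2)*(a + 2)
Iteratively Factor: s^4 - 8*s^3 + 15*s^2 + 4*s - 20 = (s - 2)*(s^3 - 6*s^2 + 3*s + 10) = (s - 5)*(s - 2)*(s^2 - s - 2) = (s - 5)*(s - 2)*(s + 1)*(s - 2)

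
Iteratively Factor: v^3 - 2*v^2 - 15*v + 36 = (v - 3)*(v^2 + v - 12) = (v - 3)*(v + 4)*(v - 3)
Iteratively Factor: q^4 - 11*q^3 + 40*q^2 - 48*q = (q - 4)*(q^3 - 7*q^2 + 12*q) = (q - 4)^2*(q^2 - 3*q) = q*(q - 4)^2*(q - 3)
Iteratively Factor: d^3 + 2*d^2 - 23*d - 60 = (d + 3)*(d^2 - d - 20) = (d + 3)*(d + 4)*(d - 5)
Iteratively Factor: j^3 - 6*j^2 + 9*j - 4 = (j - 4)*(j^2 - 2*j + 1) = (j - 4)*(j - 1)*(j - 1)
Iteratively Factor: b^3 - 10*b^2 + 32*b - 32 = (b - 4)*(b^2 - 6*b + 8) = (b - 4)^2*(b - 2)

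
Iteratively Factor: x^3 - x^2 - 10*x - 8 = (x + 2)*(x^2 - 3*x - 4) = (x - 4)*(x + 2)*(x + 1)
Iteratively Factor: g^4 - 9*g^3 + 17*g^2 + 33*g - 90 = (g + 2)*(g^3 - 11*g^2 + 39*g - 45) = (g - 3)*(g + 2)*(g^2 - 8*g + 15) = (g - 3)^2*(g + 2)*(g - 5)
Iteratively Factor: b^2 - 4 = (b - 2)*(b + 2)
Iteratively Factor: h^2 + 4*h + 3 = (h + 1)*(h + 3)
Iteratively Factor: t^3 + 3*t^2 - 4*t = (t - 1)*(t^2 + 4*t) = (t - 1)*(t + 4)*(t)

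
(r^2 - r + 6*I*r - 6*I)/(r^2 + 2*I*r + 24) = (r - 1)/(r - 4*I)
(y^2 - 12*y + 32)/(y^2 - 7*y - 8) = (y - 4)/(y + 1)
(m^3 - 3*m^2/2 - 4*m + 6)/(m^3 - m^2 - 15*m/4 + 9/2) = 2*(m - 2)/(2*m - 3)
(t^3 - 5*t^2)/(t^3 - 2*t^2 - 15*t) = t/(t + 3)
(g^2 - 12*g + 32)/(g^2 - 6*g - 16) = (g - 4)/(g + 2)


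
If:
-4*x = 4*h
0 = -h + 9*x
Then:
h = 0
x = 0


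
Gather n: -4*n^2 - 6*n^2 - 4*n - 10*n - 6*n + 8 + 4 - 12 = -10*n^2 - 20*n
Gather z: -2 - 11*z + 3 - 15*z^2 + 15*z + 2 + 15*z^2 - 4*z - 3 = 0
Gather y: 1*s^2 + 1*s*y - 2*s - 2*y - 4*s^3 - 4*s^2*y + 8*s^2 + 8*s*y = -4*s^3 + 9*s^2 - 2*s + y*(-4*s^2 + 9*s - 2)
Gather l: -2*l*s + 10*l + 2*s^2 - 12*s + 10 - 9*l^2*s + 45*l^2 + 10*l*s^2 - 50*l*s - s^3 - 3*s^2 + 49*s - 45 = l^2*(45 - 9*s) + l*(10*s^2 - 52*s + 10) - s^3 - s^2 + 37*s - 35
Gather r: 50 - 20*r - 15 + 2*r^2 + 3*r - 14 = 2*r^2 - 17*r + 21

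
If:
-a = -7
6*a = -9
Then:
No Solution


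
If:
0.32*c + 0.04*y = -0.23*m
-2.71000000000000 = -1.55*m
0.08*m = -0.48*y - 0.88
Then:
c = -0.99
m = 1.75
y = -2.12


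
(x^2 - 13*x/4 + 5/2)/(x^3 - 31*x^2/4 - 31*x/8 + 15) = 2*(x - 2)/(2*x^2 - 13*x - 24)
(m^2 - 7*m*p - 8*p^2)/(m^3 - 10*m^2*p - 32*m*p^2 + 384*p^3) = (-m - p)/(-m^2 + 2*m*p + 48*p^2)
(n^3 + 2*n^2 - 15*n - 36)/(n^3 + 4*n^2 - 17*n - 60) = (n + 3)/(n + 5)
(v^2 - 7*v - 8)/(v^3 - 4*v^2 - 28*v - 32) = (v + 1)/(v^2 + 4*v + 4)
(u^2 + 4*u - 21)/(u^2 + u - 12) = (u + 7)/(u + 4)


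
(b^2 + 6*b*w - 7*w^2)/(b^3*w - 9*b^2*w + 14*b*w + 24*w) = (b^2 + 6*b*w - 7*w^2)/(w*(b^3 - 9*b^2 + 14*b + 24))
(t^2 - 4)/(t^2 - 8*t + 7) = (t^2 - 4)/(t^2 - 8*t + 7)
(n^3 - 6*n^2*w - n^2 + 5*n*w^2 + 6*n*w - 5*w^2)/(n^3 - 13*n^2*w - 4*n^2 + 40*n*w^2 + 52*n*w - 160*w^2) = (-n^2 + n*w + n - w)/(-n^2 + 8*n*w + 4*n - 32*w)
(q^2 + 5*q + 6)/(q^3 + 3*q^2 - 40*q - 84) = (q + 3)/(q^2 + q - 42)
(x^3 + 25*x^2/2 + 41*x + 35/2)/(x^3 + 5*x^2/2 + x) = (x^2 + 12*x + 35)/(x*(x + 2))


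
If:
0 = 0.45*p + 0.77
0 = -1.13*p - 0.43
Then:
No Solution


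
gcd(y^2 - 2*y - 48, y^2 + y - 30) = y + 6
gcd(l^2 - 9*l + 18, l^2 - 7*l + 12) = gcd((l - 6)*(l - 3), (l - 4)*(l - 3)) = l - 3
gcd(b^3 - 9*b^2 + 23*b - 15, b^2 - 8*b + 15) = b^2 - 8*b + 15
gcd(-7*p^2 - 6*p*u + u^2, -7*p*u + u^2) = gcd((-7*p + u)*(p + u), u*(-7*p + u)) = 7*p - u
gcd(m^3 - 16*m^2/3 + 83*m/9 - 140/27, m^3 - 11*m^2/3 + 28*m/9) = m^2 - 11*m/3 + 28/9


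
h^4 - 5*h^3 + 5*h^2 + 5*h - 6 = (h - 3)*(h - 2)*(h - 1)*(h + 1)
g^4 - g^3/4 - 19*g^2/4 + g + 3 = (g - 2)*(g - 1)*(g + 3/4)*(g + 2)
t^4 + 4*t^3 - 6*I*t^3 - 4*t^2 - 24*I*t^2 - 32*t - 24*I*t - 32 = (t + 2)^2*(t - 4*I)*(t - 2*I)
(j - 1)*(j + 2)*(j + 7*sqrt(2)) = j^3 + j^2 + 7*sqrt(2)*j^2 - 2*j + 7*sqrt(2)*j - 14*sqrt(2)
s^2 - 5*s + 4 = (s - 4)*(s - 1)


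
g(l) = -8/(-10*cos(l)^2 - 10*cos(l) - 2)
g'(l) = -8*(-20*sin(l)*cos(l) - 10*sin(l))/(-10*cos(l)^2 - 10*cos(l) - 2)^2 = 20*(2*cos(l) + 1)*sin(l)/(5*cos(l)^2 + 5*cos(l) + 1)^2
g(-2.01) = -18.01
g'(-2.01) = -54.91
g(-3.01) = 4.18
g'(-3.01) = 2.81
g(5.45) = 0.60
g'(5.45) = -0.79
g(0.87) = 0.63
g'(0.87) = 0.88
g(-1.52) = 3.16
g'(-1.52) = -13.71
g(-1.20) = 1.15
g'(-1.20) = -2.67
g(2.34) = -68.06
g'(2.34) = -1626.93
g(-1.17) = 1.08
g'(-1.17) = -2.38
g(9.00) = 6.72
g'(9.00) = -19.13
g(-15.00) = 45.88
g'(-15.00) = 888.57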